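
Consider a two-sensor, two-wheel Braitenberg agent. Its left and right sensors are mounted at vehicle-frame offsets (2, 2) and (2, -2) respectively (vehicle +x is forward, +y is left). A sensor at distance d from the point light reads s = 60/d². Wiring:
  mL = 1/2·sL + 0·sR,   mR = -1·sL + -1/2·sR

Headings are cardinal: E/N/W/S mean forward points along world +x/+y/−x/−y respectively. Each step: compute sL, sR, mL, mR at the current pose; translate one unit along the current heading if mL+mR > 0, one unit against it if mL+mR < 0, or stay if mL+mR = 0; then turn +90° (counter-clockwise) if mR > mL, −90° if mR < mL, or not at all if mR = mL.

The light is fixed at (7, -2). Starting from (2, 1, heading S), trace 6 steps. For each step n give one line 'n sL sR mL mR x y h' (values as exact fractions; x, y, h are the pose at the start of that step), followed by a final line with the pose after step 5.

0 6 6/5 3 -33/5 2 1 S
1 60/53 12/17 30/53 -1338/901 2 2 W
2 5/6 3/2 5/12 -19/12 3 2 N
3 60/29 12 30/29 -234/29 3 1 E
4 6 6/5 3 -33/5 2 1 S
5 60/53 12/17 30/53 -1338/901 2 2 W
final 3 2 N

n=0: pose=(2,1,S); sL=6, sR=6/5; mL=3, mR=-33/5; mL+mR=-18/5 → advance -1; mR−mL=-48/5 → turn -1·90°
n=1: pose=(2,2,W); sL=60/53, sR=12/17; mL=30/53, mR=-1338/901; mL+mR=-828/901 → advance -1; mR−mL=-1848/901 → turn -1·90°
n=2: pose=(3,2,N); sL=5/6, sR=3/2; mL=5/12, mR=-19/12; mL+mR=-7/6 → advance -1; mR−mL=-2 → turn -1·90°
n=3: pose=(3,1,E); sL=60/29, sR=12; mL=30/29, mR=-234/29; mL+mR=-204/29 → advance -1; mR−mL=-264/29 → turn -1·90°
n=4: pose=(2,1,S); sL=6, sR=6/5; mL=3, mR=-33/5; mL+mR=-18/5 → advance -1; mR−mL=-48/5 → turn -1·90°
n=5: pose=(2,2,W); sL=60/53, sR=12/17; mL=30/53, mR=-1338/901; mL+mR=-828/901 → advance -1; mR−mL=-1848/901 → turn -1·90°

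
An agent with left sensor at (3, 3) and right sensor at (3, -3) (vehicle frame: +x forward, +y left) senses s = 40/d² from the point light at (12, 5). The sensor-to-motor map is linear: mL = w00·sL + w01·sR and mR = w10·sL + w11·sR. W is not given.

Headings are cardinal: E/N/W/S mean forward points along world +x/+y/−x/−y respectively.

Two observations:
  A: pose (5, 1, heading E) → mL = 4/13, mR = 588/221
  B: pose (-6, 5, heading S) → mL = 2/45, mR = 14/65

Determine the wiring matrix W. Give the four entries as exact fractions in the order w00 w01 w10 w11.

obs A: pose=(5,1,E) → sL=40/17, sR=8/13, mL=4/13, mR=588/221
obs B: pose=(-6,5,S) → sL=20/117, sR=4/45, mL=2/45, mR=14/65
sensor matrix S = [[40/17, 8/13], [20/117, 4/45]]; det S = 896/8619
solve [mL_A; mL_B] = S·[w00; w01] and [mR_A; mR_B] = S·[w10; w11]:
  w00 = 0, w01 = 1/2, w10 = 1, w11 = 1/2

0 1/2 1 1/2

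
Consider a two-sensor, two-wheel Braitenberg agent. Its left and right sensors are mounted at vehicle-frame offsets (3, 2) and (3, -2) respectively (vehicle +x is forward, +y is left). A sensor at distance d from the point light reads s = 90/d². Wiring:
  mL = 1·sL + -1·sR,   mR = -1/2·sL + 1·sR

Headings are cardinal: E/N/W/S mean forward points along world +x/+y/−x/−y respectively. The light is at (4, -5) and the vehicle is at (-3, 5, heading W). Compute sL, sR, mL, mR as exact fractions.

45/82 45/122 450/2501 945/10004

left sensor world pos  = (-6, 3); dL² = 164
right sensor world pos = (-6, 7); dR² = 244
sL = 90/164 = 45/82
sR = 90/244 = 45/122
mL = 1·sL + -1·sR = 450/2501
mR = -1/2·sL + 1·sR = 945/10004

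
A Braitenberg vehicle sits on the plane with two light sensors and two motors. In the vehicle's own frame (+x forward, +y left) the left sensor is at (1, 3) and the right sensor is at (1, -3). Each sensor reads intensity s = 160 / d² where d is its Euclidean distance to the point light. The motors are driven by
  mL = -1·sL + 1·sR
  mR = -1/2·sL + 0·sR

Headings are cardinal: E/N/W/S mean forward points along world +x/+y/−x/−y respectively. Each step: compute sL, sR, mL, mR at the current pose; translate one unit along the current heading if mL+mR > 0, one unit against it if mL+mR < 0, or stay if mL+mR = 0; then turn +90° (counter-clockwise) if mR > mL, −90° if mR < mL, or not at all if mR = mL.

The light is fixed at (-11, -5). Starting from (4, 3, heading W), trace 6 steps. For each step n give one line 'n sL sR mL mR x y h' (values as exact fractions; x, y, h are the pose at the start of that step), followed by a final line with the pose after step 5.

0 160/221 160/317 -15360/70057 -80/221 4 3 W
1 16/25 80/221 -1536/5525 -8/25 5 3 N
2 160/389 32/61 2688/23729 -80/389 5 2 E
3 4/9 8/9 4/9 -2/9 4 2 S
4 32/41 160/277 -2304/11357 -16/41 4 1 W
5 80/109 16/41 -1536/4469 -40/109 5 1 N
final 5 0 E

n=0: pose=(4,3,W); sL=160/221, sR=160/317; mL=-15360/70057, mR=-80/221; mL+mR=-40720/70057 → advance -1; mR−mL=-10000/70057 → turn -1·90°
n=1: pose=(5,3,N); sL=16/25, sR=80/221; mL=-1536/5525, mR=-8/25; mL+mR=-3304/5525 → advance -1; mR−mL=-232/5525 → turn -1·90°
n=2: pose=(5,2,E); sL=160/389, sR=32/61; mL=2688/23729, mR=-80/389; mL+mR=-2192/23729 → advance -1; mR−mL=-7568/23729 → turn -1·90°
n=3: pose=(4,2,S); sL=4/9, sR=8/9; mL=4/9, mR=-2/9; mL+mR=2/9 → advance +1; mR−mL=-2/3 → turn -1·90°
n=4: pose=(4,1,W); sL=32/41, sR=160/277; mL=-2304/11357, mR=-16/41; mL+mR=-6736/11357 → advance -1; mR−mL=-2128/11357 → turn -1·90°
n=5: pose=(5,1,N); sL=80/109, sR=16/41; mL=-1536/4469, mR=-40/109; mL+mR=-3176/4469 → advance -1; mR−mL=-104/4469 → turn -1·90°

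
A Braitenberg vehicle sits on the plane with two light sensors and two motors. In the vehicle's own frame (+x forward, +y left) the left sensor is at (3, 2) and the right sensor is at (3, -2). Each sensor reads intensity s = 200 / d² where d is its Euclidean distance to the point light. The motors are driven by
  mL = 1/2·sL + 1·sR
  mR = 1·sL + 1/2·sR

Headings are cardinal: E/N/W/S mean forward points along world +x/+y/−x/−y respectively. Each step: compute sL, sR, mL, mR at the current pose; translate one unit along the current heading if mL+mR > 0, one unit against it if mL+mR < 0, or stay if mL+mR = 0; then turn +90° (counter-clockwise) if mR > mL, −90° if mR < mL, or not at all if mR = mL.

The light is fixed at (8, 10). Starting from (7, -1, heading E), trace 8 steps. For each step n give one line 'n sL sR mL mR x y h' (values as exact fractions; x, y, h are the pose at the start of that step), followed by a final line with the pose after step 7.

n=0: pose=(7,-1,E); sL=40/17, sR=200/173; mL=6860/2941, mR=8620/2941; mL+mR=15480/2941 → advance +1; mR−mL=1760/2941 → turn +1·90°
n=1: pose=(8,-1,N); sL=50/17, sR=50/17; mL=75/17, mR=75/17; mL+mR=150/17 → advance +1; mR−mL=0 → turn +0·90°
n=2: pose=(8,0,N); sL=200/53, sR=200/53; mL=300/53, mR=300/53; mL+mR=600/53 → advance +1; mR−mL=0 → turn +0·90°
n=3: pose=(8,1,N); sL=5, sR=5; mL=15/2, mR=15/2; mL+mR=15 → advance +1; mR−mL=0 → turn +0·90°
n=4: pose=(8,2,N); sL=200/29, sR=200/29; mL=300/29, mR=300/29; mL+mR=600/29 → advance +1; mR−mL=0 → turn +0·90°
n=5: pose=(8,3,N); sL=10, sR=10; mL=15, mR=15; mL+mR=30 → advance +1; mR−mL=0 → turn +0·90°
n=6: pose=(8,4,N); sL=200/13, sR=200/13; mL=300/13, mR=300/13; mL+mR=600/13 → advance +1; mR−mL=0 → turn +0·90°
n=7: pose=(8,5,N); sL=25, sR=25; mL=75/2, mR=75/2; mL+mR=75 → advance +1; mR−mL=0 → turn +0·90°

0 40/17 200/173 6860/2941 8620/2941 7 -1 E
1 50/17 50/17 75/17 75/17 8 -1 N
2 200/53 200/53 300/53 300/53 8 0 N
3 5 5 15/2 15/2 8 1 N
4 200/29 200/29 300/29 300/29 8 2 N
5 10 10 15 15 8 3 N
6 200/13 200/13 300/13 300/13 8 4 N
7 25 25 75/2 75/2 8 5 N
final 8 6 N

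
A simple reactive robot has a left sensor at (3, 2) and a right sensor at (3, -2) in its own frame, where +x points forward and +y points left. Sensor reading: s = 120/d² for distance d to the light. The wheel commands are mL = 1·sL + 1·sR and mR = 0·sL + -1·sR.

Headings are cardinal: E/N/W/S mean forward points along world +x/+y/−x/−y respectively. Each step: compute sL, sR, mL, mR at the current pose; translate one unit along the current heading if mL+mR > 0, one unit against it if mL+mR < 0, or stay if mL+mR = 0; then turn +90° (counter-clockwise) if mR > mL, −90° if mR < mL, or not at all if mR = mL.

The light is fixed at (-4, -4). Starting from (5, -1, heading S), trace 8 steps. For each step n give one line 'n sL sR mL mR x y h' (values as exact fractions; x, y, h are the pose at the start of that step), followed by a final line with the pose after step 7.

0 120/121 120/49 20400/5929 -120/49 5 -1 S
1 10/3 30/13 220/39 -30/13 5 -2 W
2 120/61 24/25 4464/1525 -24/25 4 -2 N
3 60/73 60/61 8040/4453 -60/61 4 -1 E
4 120/121 120/49 20400/5929 -120/49 5 -1 S
5 10/3 30/13 220/39 -30/13 5 -2 W
6 120/61 24/25 4464/1525 -24/25 4 -2 N
7 60/73 60/61 8040/4453 -60/61 4 -1 E
final 5 -1 S

n=0: pose=(5,-1,S); sL=120/121, sR=120/49; mL=20400/5929, mR=-120/49; mL+mR=120/121 → advance +1; mR−mL=-34920/5929 → turn -1·90°
n=1: pose=(5,-2,W); sL=10/3, sR=30/13; mL=220/39, mR=-30/13; mL+mR=10/3 → advance +1; mR−mL=-310/39 → turn -1·90°
n=2: pose=(4,-2,N); sL=120/61, sR=24/25; mL=4464/1525, mR=-24/25; mL+mR=120/61 → advance +1; mR−mL=-5928/1525 → turn -1·90°
n=3: pose=(4,-1,E); sL=60/73, sR=60/61; mL=8040/4453, mR=-60/61; mL+mR=60/73 → advance +1; mR−mL=-12420/4453 → turn -1·90°
n=4: pose=(5,-1,S); sL=120/121, sR=120/49; mL=20400/5929, mR=-120/49; mL+mR=120/121 → advance +1; mR−mL=-34920/5929 → turn -1·90°
n=5: pose=(5,-2,W); sL=10/3, sR=30/13; mL=220/39, mR=-30/13; mL+mR=10/3 → advance +1; mR−mL=-310/39 → turn -1·90°
n=6: pose=(4,-2,N); sL=120/61, sR=24/25; mL=4464/1525, mR=-24/25; mL+mR=120/61 → advance +1; mR−mL=-5928/1525 → turn -1·90°
n=7: pose=(4,-1,E); sL=60/73, sR=60/61; mL=8040/4453, mR=-60/61; mL+mR=60/73 → advance +1; mR−mL=-12420/4453 → turn -1·90°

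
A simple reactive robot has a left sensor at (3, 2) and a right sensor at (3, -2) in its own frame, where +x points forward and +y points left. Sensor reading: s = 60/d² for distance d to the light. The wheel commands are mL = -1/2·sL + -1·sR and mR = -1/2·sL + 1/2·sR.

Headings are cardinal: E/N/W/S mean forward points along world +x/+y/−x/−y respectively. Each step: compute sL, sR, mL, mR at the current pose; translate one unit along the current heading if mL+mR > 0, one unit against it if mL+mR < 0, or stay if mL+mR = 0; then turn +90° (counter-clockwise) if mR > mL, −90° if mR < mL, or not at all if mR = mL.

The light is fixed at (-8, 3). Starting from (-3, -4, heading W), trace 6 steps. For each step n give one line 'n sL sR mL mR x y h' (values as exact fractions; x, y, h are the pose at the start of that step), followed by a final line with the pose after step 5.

0 12/17 60/29 -1194/493 336/493 -3 -4 W
1 15/41 15/29 -1665/2378 90/1189 -2 -4 S
2 60/97 12/29 -2034/2813 -288/2813 -2 -3 E
3 10/3 30/29 -235/87 -100/87 -3 -3 N
4 12/17 60/29 -1194/493 336/493 -3 -4 W
5 15/41 15/29 -1665/2378 90/1189 -2 -4 S
final -2 -3 E

n=0: pose=(-3,-4,W); sL=12/17, sR=60/29; mL=-1194/493, mR=336/493; mL+mR=-858/493 → advance -1; mR−mL=90/29 → turn +1·90°
n=1: pose=(-2,-4,S); sL=15/41, sR=15/29; mL=-1665/2378, mR=90/1189; mL+mR=-1485/2378 → advance -1; mR−mL=45/58 → turn +1·90°
n=2: pose=(-2,-3,E); sL=60/97, sR=12/29; mL=-2034/2813, mR=-288/2813; mL+mR=-2322/2813 → advance -1; mR−mL=18/29 → turn +1·90°
n=3: pose=(-3,-3,N); sL=10/3, sR=30/29; mL=-235/87, mR=-100/87; mL+mR=-335/87 → advance -1; mR−mL=45/29 → turn +1·90°
n=4: pose=(-3,-4,W); sL=12/17, sR=60/29; mL=-1194/493, mR=336/493; mL+mR=-858/493 → advance -1; mR−mL=90/29 → turn +1·90°
n=5: pose=(-2,-4,S); sL=15/41, sR=15/29; mL=-1665/2378, mR=90/1189; mL+mR=-1485/2378 → advance -1; mR−mL=45/58 → turn +1·90°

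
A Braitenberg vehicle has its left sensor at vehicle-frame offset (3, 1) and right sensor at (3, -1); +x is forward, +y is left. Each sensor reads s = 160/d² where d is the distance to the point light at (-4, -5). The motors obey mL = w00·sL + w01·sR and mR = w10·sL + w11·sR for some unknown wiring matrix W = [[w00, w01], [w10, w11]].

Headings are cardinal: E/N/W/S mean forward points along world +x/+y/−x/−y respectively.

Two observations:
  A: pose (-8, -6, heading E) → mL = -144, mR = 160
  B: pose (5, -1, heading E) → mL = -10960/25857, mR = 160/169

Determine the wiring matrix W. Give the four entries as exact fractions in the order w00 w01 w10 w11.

obs A: pose=(-8,-6,E) → sL=160, sR=32, mL=-144, mR=160
obs B: pose=(5,-1,E) → sL=160/169, sR=160/153, mL=-10960/25857, mR=160/169
sensor matrix S = [[160, 32], [160/169, 160/153]]; det S = 3543040/25857
solve [mL_A; mL_B] = S·[w00; w01] and [mR_A; mR_B] = S·[w10; w11]:
  w00 = -1, w01 = 1/2, w10 = 1, w11 = 0

-1 1/2 1 0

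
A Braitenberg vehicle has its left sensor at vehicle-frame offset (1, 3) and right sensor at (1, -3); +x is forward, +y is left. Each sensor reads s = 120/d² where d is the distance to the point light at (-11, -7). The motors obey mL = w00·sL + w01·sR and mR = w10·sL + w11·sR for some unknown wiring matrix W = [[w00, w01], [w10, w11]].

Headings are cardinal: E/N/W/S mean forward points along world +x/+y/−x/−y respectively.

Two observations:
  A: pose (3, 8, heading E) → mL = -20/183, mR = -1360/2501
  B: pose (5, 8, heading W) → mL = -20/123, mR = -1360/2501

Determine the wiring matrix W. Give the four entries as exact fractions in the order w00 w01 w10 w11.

obs A: pose=(3,8,E) → sL=40/183, sR=40/123, mL=-20/183, mR=-1360/2501
obs B: pose=(5,8,W) → sL=40/123, sR=40/183, mL=-20/123, mR=-1360/2501
sensor matrix S = [[40/183, 40/123], [40/123, 40/183]]; det S = -1088000/18765003
solve [mL_A; mL_B] = S·[w00; w01] and [mR_A; mR_B] = S·[w10; w11]:
  w00 = -1/2, w01 = 0, w10 = -1, w11 = -1

-1/2 0 -1 -1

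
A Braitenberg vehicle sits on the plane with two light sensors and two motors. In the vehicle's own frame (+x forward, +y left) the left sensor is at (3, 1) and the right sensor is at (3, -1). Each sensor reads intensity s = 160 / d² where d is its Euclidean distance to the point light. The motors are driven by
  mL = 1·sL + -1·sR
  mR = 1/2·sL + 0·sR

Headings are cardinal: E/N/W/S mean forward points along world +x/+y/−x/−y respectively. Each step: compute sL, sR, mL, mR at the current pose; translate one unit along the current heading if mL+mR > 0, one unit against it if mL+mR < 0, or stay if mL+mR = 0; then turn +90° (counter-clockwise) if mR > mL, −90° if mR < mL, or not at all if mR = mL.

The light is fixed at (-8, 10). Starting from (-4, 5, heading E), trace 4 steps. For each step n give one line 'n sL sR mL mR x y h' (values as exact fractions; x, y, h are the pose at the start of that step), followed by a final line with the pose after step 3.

0 32/13 32/17 128/221 16/13 -4 5 E
1 8 4 4 4 -3 5 N
2 160/17 160/37 3200/629 80/17 -3 6 N
3 40/17 2 6/17 20/17 -3 7 E
final -2 7 N

n=0: pose=(-4,5,E); sL=32/13, sR=32/17; mL=128/221, mR=16/13; mL+mR=400/221 → advance +1; mR−mL=144/221 → turn +1·90°
n=1: pose=(-3,5,N); sL=8, sR=4; mL=4, mR=4; mL+mR=8 → advance +1; mR−mL=0 → turn +0·90°
n=2: pose=(-3,6,N); sL=160/17, sR=160/37; mL=3200/629, mR=80/17; mL+mR=6160/629 → advance +1; mR−mL=-240/629 → turn -1·90°
n=3: pose=(-3,7,E); sL=40/17, sR=2; mL=6/17, mR=20/17; mL+mR=26/17 → advance +1; mR−mL=14/17 → turn +1·90°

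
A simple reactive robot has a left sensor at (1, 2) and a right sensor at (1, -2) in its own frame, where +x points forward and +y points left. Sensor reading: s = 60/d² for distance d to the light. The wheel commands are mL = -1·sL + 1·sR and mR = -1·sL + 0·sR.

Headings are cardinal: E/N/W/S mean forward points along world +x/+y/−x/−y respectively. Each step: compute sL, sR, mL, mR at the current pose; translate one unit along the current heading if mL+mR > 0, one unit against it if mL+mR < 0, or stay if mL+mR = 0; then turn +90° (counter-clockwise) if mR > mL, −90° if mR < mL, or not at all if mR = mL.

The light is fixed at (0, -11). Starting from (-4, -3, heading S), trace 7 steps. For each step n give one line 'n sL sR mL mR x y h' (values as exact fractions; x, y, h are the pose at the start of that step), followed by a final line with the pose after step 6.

n=0: pose=(-4,-3,S); sL=60/53, sR=12/17; mL=-384/901, mR=-60/53; mL+mR=-1404/901 → advance -1; mR−mL=-12/17 → turn -1·90°
n=1: pose=(-4,-2,W); sL=30/37, sR=30/73; mL=-1080/2701, mR=-30/37; mL+mR=-3270/2701 → advance -1; mR−mL=-30/73 → turn -1·90°
n=2: pose=(-3,-2,N); sL=12/25, sR=60/101; mL=288/2525, mR=-12/25; mL+mR=-924/2525 → advance -1; mR−mL=-60/101 → turn -1·90°
n=3: pose=(-3,-3,E); sL=15/26, sR=3/2; mL=12/13, mR=-15/26; mL+mR=9/26 → advance +1; mR−mL=-3/2 → turn -1·90°
n=4: pose=(-2,-3,S); sL=60/49, sR=12/13; mL=-192/637, mR=-60/49; mL+mR=-972/637 → advance -1; mR−mL=-12/13 → turn -1·90°
n=5: pose=(-2,-2,W); sL=30/29, sR=6/13; mL=-216/377, mR=-30/29; mL+mR=-606/377 → advance -1; mR−mL=-6/13 → turn -1·90°
n=6: pose=(-1,-2,N); sL=60/109, sR=60/101; mL=480/11009, mR=-60/109; mL+mR=-5580/11009 → advance -1; mR−mL=-60/101 → turn -1·90°

0 60/53 12/17 -384/901 -60/53 -4 -3 S
1 30/37 30/73 -1080/2701 -30/37 -4 -2 W
2 12/25 60/101 288/2525 -12/25 -3 -2 N
3 15/26 3/2 12/13 -15/26 -3 -3 E
4 60/49 12/13 -192/637 -60/49 -2 -3 S
5 30/29 6/13 -216/377 -30/29 -2 -2 W
6 60/109 60/101 480/11009 -60/109 -1 -2 N
final -1 -3 E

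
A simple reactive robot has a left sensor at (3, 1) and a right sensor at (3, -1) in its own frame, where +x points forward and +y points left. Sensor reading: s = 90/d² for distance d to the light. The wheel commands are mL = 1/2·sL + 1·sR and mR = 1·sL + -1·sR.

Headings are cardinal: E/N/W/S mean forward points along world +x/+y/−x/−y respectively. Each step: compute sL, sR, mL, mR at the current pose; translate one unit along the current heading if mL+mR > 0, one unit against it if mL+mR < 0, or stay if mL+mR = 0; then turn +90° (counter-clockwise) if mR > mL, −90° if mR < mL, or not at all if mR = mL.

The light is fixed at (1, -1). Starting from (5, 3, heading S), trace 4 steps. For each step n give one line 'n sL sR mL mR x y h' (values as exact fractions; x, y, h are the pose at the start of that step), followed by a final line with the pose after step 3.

0 45/13 9 279/26 -72/13 5 3 S
1 18 90/17 243/17 216/17 5 2 W
2 9/4 45/26 297/104 27/52 4 2 N
3 90/61 2 167/61 -32/61 4 3 E
final 5 3 S

n=0: pose=(5,3,S); sL=45/13, sR=9; mL=279/26, mR=-72/13; mL+mR=135/26 → advance +1; mR−mL=-423/26 → turn -1·90°
n=1: pose=(5,2,W); sL=18, sR=90/17; mL=243/17, mR=216/17; mL+mR=27 → advance +1; mR−mL=-27/17 → turn -1·90°
n=2: pose=(4,2,N); sL=9/4, sR=45/26; mL=297/104, mR=27/52; mL+mR=27/8 → advance +1; mR−mL=-243/104 → turn -1·90°
n=3: pose=(4,3,E); sL=90/61, sR=2; mL=167/61, mR=-32/61; mL+mR=135/61 → advance +1; mR−mL=-199/61 → turn -1·90°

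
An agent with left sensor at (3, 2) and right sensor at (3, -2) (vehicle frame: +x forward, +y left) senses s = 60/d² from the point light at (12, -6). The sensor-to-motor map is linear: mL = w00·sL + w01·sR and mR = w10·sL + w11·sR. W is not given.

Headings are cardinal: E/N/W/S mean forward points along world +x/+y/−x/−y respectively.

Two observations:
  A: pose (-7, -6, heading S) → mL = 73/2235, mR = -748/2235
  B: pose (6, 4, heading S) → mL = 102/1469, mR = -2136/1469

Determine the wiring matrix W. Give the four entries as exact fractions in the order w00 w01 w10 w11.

obs A: pose=(-7,-6,S) → sL=30/149, sR=2/15, mL=73/2235, mR=-748/2235
obs B: pose=(6,4,S) → sL=12/13, sR=60/113, mL=102/1469, mR=-2136/1469
sensor matrix S = [[30/149, 2/15], [12/13, 60/113]]; det S = -17696/1094405
solve [mL_A; mL_B] = S·[w00; w01] and [mR_A; mR_B] = S·[w10; w11]:
  w00 = -1/2, w01 = 1, w10 = -1, w11 = -1

-1/2 1 -1 -1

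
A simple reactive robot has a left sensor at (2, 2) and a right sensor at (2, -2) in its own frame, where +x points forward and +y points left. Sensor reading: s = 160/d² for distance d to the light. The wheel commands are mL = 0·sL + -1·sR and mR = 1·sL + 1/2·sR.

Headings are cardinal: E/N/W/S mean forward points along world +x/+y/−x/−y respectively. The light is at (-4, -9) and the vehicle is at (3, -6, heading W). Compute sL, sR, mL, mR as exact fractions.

left sensor world pos  = (1, -8); dL² = 26
right sensor world pos = (1, -4); dR² = 50
sL = 160/26 = 80/13
sR = 160/50 = 16/5
mL = 0·sL + -1·sR = -16/5
mR = 1·sL + 1/2·sR = 504/65

80/13 16/5 -16/5 504/65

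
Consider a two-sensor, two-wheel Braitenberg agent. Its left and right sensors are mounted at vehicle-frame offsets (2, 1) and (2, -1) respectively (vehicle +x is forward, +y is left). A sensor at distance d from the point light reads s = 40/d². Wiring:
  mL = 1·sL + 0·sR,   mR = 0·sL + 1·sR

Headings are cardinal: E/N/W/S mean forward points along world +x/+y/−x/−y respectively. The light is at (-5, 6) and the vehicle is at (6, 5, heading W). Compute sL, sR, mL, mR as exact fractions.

8/17 40/81 8/17 40/81

left sensor world pos  = (4, 4); dL² = 85
right sensor world pos = (4, 6); dR² = 81
sL = 40/85 = 8/17
sR = 40/81 = 40/81
mL = 1·sL + 0·sR = 8/17
mR = 0·sL + 1·sR = 40/81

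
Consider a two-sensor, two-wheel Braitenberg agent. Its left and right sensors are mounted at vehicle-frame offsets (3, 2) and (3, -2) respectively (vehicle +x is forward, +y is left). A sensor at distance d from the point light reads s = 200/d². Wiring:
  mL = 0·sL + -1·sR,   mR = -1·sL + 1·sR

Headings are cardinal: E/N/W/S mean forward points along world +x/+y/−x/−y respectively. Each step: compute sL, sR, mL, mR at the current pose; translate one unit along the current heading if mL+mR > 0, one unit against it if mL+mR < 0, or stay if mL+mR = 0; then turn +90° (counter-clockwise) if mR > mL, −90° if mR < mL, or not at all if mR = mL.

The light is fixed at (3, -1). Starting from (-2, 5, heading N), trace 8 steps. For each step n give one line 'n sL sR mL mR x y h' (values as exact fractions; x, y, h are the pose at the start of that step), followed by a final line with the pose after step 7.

n=0: pose=(-2,5,N); sL=20/13, sR=20/9; mL=-20/9, mR=80/117; mL+mR=-20/13 → advance -1; mR−mL=340/117 → turn +1·90°
n=1: pose=(-2,4,W); sL=200/73, sR=200/113; mL=-200/113, mR=-8000/8249; mL+mR=-200/73 → advance -1; mR−mL=6600/8249 → turn +1·90°
n=2: pose=(-1,4,S); sL=25, sR=5; mL=-5, mR=-20; mL+mR=-25 → advance -1; mR−mL=-15 → turn -1·90°
n=3: pose=(-1,5,W); sL=40/13, sR=200/113; mL=-200/113, mR=-1920/1469; mL+mR=-40/13 → advance -1; mR−mL=680/1469 → turn +1·90°
n=4: pose=(0,5,S); sL=20, sR=100/17; mL=-100/17, mR=-240/17; mL+mR=-20 → advance -1; mR−mL=-140/17 → turn -1·90°
n=5: pose=(0,6,W); sL=200/61, sR=200/117; mL=-200/117, mR=-11200/7137; mL+mR=-200/61 → advance -1; mR−mL=1000/7137 → turn +1·90°
n=6: pose=(1,6,S); sL=25/2, sR=25/4; mL=-25/4, mR=-25/4; mL+mR=-25/2 → advance -1; mR−mL=0 → turn +0·90°
n=7: pose=(1,7,S); sL=8, sR=200/41; mL=-200/41, mR=-128/41; mL+mR=-8 → advance -1; mR−mL=72/41 → turn +1·90°

0 20/13 20/9 -20/9 80/117 -2 5 N
1 200/73 200/113 -200/113 -8000/8249 -2 4 W
2 25 5 -5 -20 -1 4 S
3 40/13 200/113 -200/113 -1920/1469 -1 5 W
4 20 100/17 -100/17 -240/17 0 5 S
5 200/61 200/117 -200/117 -11200/7137 0 6 W
6 25/2 25/4 -25/4 -25/4 1 6 S
7 8 200/41 -200/41 -128/41 1 7 S
final 1 8 E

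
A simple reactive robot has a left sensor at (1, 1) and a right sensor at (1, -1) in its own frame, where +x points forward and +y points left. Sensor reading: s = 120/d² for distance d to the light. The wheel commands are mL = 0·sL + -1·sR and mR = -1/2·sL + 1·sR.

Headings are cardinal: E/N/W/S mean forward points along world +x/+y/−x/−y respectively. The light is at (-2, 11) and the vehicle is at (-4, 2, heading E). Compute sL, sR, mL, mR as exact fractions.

left sensor world pos  = (-3, 3); dL² = 65
right sensor world pos = (-3, 1); dR² = 101
sL = 120/65 = 24/13
sR = 120/101 = 120/101
mL = 0·sL + -1·sR = -120/101
mR = -1/2·sL + 1·sR = 348/1313

24/13 120/101 -120/101 348/1313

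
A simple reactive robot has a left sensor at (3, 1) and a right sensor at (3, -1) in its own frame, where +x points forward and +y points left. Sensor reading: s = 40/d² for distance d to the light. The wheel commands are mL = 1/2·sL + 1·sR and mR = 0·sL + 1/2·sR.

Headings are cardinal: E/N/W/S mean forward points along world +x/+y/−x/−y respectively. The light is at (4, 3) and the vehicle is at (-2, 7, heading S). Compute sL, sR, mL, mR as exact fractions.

20/13 4/5 102/65 2/5

left sensor world pos  = (-1, 4); dL² = 26
right sensor world pos = (-3, 4); dR² = 50
sL = 40/26 = 20/13
sR = 40/50 = 4/5
mL = 1/2·sL + 1·sR = 102/65
mR = 0·sL + 1/2·sR = 2/5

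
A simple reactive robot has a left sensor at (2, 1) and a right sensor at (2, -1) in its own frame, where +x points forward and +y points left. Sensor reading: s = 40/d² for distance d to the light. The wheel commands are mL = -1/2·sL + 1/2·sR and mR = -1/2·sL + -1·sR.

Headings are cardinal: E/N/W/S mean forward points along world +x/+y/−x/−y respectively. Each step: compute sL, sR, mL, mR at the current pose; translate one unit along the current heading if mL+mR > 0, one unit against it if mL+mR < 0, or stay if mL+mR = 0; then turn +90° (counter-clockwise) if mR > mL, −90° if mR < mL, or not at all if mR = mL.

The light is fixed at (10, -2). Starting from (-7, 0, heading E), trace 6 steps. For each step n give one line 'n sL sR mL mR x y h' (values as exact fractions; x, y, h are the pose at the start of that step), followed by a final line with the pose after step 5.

n=0: pose=(-7,0,E); sL=20/117, sR=20/113; mL=40/13221, mR=-3470/13221; mL+mR=-3430/13221 → advance -1; mR−mL=-30/113 → turn -1·90°
n=1: pose=(-8,0,S); sL=40/289, sR=40/361; mL=-1440/104329, mR=-18780/104329; mL+mR=-20220/104329 → advance -1; mR−mL=-60/361 → turn -1·90°
n=2: pose=(-8,1,W); sL=10/101, sR=5/52; mL=-15/10504, mR=-765/5252; mL+mR=-1545/10504 → advance -1; mR−mL=-15/104 → turn -1·90°
n=3: pose=(-7,1,N); sL=40/349, sR=40/281; mL=1360/98069, mR=-19580/98069; mL+mR=-18220/98069 → advance -1; mR−mL=-60/281 → turn -1·90°
n=4: pose=(-7,0,E); sL=20/117, sR=20/113; mL=40/13221, mR=-3470/13221; mL+mR=-3430/13221 → advance -1; mR−mL=-30/113 → turn -1·90°
n=5: pose=(-8,0,S); sL=40/289, sR=40/361; mL=-1440/104329, mR=-18780/104329; mL+mR=-20220/104329 → advance -1; mR−mL=-60/361 → turn -1·90°

0 20/117 20/113 40/13221 -3470/13221 -7 0 E
1 40/289 40/361 -1440/104329 -18780/104329 -8 0 S
2 10/101 5/52 -15/10504 -765/5252 -8 1 W
3 40/349 40/281 1360/98069 -19580/98069 -7 1 N
4 20/117 20/113 40/13221 -3470/13221 -7 0 E
5 40/289 40/361 -1440/104329 -18780/104329 -8 0 S
final -8 1 W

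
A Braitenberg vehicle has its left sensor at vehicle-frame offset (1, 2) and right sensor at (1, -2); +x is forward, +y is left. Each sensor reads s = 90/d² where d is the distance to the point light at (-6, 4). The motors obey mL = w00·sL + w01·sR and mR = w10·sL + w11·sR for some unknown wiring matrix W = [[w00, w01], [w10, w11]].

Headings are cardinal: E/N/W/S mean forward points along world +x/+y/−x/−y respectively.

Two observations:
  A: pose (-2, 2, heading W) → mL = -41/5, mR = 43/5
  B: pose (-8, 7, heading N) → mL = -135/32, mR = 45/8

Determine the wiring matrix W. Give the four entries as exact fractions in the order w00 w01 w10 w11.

1/2 -1 1 1/2

obs A: pose=(-2,2,W) → sL=18/5, sR=10, mL=-41/5, mR=43/5
obs B: pose=(-8,7,N) → sL=45/16, sR=45/8, mL=-135/32, mR=45/8
sensor matrix S = [[18/5, 10], [45/16, 45/8]]; det S = -63/8
solve [mL_A; mL_B] = S·[w00; w01] and [mR_A; mR_B] = S·[w10; w11]:
  w00 = 1/2, w01 = -1, w10 = 1, w11 = 1/2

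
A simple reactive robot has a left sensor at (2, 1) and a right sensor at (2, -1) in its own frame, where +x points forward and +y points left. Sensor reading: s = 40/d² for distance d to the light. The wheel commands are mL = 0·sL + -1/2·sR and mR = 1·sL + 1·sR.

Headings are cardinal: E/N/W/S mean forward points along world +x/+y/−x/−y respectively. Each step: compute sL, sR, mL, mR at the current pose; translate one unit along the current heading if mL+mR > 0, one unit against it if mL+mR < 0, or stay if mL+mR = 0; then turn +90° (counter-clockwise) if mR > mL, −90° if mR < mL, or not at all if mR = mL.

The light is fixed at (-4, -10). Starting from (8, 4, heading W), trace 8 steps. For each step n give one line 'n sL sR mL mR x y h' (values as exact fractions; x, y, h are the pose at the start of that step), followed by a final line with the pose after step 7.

0 40/269 8/65 -4/65 4752/17485 8 4 W
1 5/36 10/61 -5/61 665/2196 7 4 S
2 8/73 40/313 -20/313 5424/22849 7 3 E
3 20/173 20/197 -10/197 7400/34081 8 3 N
4 40/269 8/65 -4/65 4752/17485 8 4 W
5 5/36 10/61 -5/61 665/2196 7 4 S
6 8/73 40/313 -20/313 5424/22849 7 3 E
7 20/173 20/197 -10/197 7400/34081 8 3 N
final 8 4 W

n=0: pose=(8,4,W); sL=40/269, sR=8/65; mL=-4/65, mR=4752/17485; mL+mR=3676/17485 → advance +1; mR−mL=5828/17485 → turn +1·90°
n=1: pose=(7,4,S); sL=5/36, sR=10/61; mL=-5/61, mR=665/2196; mL+mR=485/2196 → advance +1; mR−mL=845/2196 → turn +1·90°
n=2: pose=(7,3,E); sL=8/73, sR=40/313; mL=-20/313, mR=5424/22849; mL+mR=3964/22849 → advance +1; mR−mL=6884/22849 → turn +1·90°
n=3: pose=(8,3,N); sL=20/173, sR=20/197; mL=-10/197, mR=7400/34081; mL+mR=5670/34081 → advance +1; mR−mL=9130/34081 → turn +1·90°
n=4: pose=(8,4,W); sL=40/269, sR=8/65; mL=-4/65, mR=4752/17485; mL+mR=3676/17485 → advance +1; mR−mL=5828/17485 → turn +1·90°
n=5: pose=(7,4,S); sL=5/36, sR=10/61; mL=-5/61, mR=665/2196; mL+mR=485/2196 → advance +1; mR−mL=845/2196 → turn +1·90°
n=6: pose=(7,3,E); sL=8/73, sR=40/313; mL=-20/313, mR=5424/22849; mL+mR=3964/22849 → advance +1; mR−mL=6884/22849 → turn +1·90°
n=7: pose=(8,3,N); sL=20/173, sR=20/197; mL=-10/197, mR=7400/34081; mL+mR=5670/34081 → advance +1; mR−mL=9130/34081 → turn +1·90°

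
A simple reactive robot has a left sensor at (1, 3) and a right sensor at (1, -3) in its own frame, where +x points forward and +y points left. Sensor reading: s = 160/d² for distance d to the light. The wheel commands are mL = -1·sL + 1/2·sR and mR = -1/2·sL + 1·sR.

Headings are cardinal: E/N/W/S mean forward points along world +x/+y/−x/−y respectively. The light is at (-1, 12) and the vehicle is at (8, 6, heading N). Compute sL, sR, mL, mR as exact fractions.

160/61 160/169 -22160/10309 -3760/10309

left sensor world pos  = (5, 7); dL² = 61
right sensor world pos = (11, 7); dR² = 169
sL = 160/61 = 160/61
sR = 160/169 = 160/169
mL = -1·sL + 1/2·sR = -22160/10309
mR = -1/2·sL + 1·sR = -3760/10309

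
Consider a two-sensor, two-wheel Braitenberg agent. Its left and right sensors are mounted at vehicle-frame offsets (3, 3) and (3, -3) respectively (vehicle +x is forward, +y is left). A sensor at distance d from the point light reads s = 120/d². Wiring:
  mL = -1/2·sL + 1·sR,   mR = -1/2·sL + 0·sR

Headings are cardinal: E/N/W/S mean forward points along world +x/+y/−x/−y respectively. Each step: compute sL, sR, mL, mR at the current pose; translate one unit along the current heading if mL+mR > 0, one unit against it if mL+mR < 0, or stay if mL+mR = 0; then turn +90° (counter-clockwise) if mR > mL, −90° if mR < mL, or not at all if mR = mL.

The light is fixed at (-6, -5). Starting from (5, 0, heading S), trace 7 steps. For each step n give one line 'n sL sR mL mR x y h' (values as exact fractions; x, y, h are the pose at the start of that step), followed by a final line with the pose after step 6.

n=0: pose=(5,0,S); sL=3/5, sR=30/17; mL=249/170, mR=-3/10; mL+mR=99/85 → advance +1; mR−mL=-30/17 → turn -1·90°
n=1: pose=(5,-1,W); sL=24/13, sR=120/113; mL=204/1469, mR=-12/13; mL+mR=-1152/1469 → advance -1; mR−mL=-120/113 → turn -1·90°
n=2: pose=(6,-1,N); sL=12/13, sR=60/137; mL=-42/1781, mR=-6/13; mL+mR=-864/1781 → advance -1; mR−mL=-60/137 → turn -1·90°
n=3: pose=(6,-2,E); sL=40/87, sR=8/15; mL=44/145, mR=-20/87; mL+mR=32/435 → advance +1; mR−mL=-8/15 → turn -1·90°
n=4: pose=(7,-2,S); sL=15/32, sR=6/5; mL=309/320, mR=-15/64; mL+mR=117/160 → advance +1; mR−mL=-6/5 → turn -1·90°
n=5: pose=(7,-3,W); sL=120/101, sR=24/25; mL=924/2525, mR=-60/101; mL+mR=-576/2525 → advance -1; mR−mL=-24/25 → turn -1·90°
n=6: pose=(8,-3,N); sL=60/73, sR=60/157; mL=-330/11461, mR=-30/73; mL+mR=-5040/11461 → advance -1; mR−mL=-60/157 → turn -1·90°

0 3/5 30/17 249/170 -3/10 5 0 S
1 24/13 120/113 204/1469 -12/13 5 -1 W
2 12/13 60/137 -42/1781 -6/13 6 -1 N
3 40/87 8/15 44/145 -20/87 6 -2 E
4 15/32 6/5 309/320 -15/64 7 -2 S
5 120/101 24/25 924/2525 -60/101 7 -3 W
6 60/73 60/157 -330/11461 -30/73 8 -3 N
final 8 -4 E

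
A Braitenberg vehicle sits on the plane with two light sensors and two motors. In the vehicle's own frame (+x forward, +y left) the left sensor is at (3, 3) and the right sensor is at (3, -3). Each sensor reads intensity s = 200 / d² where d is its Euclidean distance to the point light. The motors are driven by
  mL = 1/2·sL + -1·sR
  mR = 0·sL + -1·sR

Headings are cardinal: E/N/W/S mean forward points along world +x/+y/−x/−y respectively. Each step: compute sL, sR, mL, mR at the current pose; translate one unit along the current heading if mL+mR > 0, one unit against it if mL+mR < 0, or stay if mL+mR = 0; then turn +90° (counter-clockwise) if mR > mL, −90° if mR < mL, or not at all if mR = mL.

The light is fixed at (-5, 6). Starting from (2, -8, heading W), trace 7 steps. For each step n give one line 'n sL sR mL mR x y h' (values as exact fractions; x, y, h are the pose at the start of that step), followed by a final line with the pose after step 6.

0 40/61 200/137 -9460/8357 -200/137 2 -8 W
1 100/73 100/121 -1250/8833 -100/121 3 -8 N
2 40/53 40/89 -340/4717 -40/89 3 -9 E
3 25/53 10/17 -635/1802 -10/17 2 -9 S
4 40/61 200/137 -9460/8357 -200/137 2 -8 W
5 100/73 100/121 -1250/8833 -100/121 3 -8 N
6 40/53 40/89 -340/4717 -40/89 3 -9 E
final 2 -9 S

n=0: pose=(2,-8,W); sL=40/61, sR=200/137; mL=-9460/8357, mR=-200/137; mL+mR=-21660/8357 → advance -1; mR−mL=-20/61 → turn -1·90°
n=1: pose=(3,-8,N); sL=100/73, sR=100/121; mL=-1250/8833, mR=-100/121; mL+mR=-8550/8833 → advance -1; mR−mL=-50/73 → turn -1·90°
n=2: pose=(3,-9,E); sL=40/53, sR=40/89; mL=-340/4717, mR=-40/89; mL+mR=-2460/4717 → advance -1; mR−mL=-20/53 → turn -1·90°
n=3: pose=(2,-9,S); sL=25/53, sR=10/17; mL=-635/1802, mR=-10/17; mL+mR=-1695/1802 → advance -1; mR−mL=-25/106 → turn -1·90°
n=4: pose=(2,-8,W); sL=40/61, sR=200/137; mL=-9460/8357, mR=-200/137; mL+mR=-21660/8357 → advance -1; mR−mL=-20/61 → turn -1·90°
n=5: pose=(3,-8,N); sL=100/73, sR=100/121; mL=-1250/8833, mR=-100/121; mL+mR=-8550/8833 → advance -1; mR−mL=-50/73 → turn -1·90°
n=6: pose=(3,-9,E); sL=40/53, sR=40/89; mL=-340/4717, mR=-40/89; mL+mR=-2460/4717 → advance -1; mR−mL=-20/53 → turn -1·90°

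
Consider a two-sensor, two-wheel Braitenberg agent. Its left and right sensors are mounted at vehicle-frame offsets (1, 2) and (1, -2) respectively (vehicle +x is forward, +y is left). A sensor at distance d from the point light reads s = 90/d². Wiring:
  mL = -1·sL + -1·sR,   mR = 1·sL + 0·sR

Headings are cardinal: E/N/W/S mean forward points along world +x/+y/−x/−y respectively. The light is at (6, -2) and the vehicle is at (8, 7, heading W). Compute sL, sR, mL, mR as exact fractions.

9/5 45/61 -774/305 9/5

left sensor world pos  = (7, 5); dL² = 50
right sensor world pos = (7, 9); dR² = 122
sL = 90/50 = 9/5
sR = 90/122 = 45/61
mL = -1·sL + -1·sR = -774/305
mR = 1·sL + 0·sR = 9/5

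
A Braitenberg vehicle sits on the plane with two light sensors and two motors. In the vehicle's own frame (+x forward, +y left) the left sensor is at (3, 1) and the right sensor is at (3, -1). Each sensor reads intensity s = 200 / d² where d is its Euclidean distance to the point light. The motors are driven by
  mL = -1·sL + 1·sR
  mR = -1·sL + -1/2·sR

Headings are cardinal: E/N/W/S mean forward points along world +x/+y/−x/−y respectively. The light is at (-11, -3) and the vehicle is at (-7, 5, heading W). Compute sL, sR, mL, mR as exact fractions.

4 100/41 -64/41 -214/41

left sensor world pos  = (-10, 4); dL² = 50
right sensor world pos = (-10, 6); dR² = 82
sL = 200/50 = 4
sR = 200/82 = 100/41
mL = -1·sL + 1·sR = -64/41
mR = -1·sL + -1/2·sR = -214/41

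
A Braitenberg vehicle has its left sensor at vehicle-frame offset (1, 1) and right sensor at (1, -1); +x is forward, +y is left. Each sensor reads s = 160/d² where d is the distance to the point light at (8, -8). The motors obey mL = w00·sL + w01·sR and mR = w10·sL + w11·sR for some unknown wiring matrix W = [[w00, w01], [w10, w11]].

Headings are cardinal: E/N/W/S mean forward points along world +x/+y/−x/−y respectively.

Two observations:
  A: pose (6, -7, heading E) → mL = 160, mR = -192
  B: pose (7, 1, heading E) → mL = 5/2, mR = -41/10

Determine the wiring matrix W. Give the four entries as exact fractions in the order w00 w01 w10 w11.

obs A: pose=(6,-7,E) → sL=32, sR=160, mL=160, mR=-192
obs B: pose=(7,1,E) → sL=8/5, sR=5/2, mL=5/2, mR=-41/10
sensor matrix S = [[32, 160], [8/5, 5/2]]; det S = -176
solve [mL_A; mL_B] = S·[w00; w01] and [mR_A; mR_B] = S·[w10; w11]:
  w00 = 0, w01 = 1, w10 = -1, w11 = -1

0 1 -1 -1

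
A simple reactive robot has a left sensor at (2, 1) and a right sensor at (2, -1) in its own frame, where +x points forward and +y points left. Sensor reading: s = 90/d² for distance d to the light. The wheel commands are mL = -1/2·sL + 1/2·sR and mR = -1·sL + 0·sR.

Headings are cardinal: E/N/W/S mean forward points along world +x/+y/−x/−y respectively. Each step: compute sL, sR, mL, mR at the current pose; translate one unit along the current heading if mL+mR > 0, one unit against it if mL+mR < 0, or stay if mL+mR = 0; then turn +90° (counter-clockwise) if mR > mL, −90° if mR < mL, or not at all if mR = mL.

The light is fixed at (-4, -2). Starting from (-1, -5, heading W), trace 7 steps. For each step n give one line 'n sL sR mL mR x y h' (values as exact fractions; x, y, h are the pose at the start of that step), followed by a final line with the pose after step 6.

0 90/17 18 108/17 -90/17 -1 -5 W
1 45 9 -18 -45 -2 -5 N
2 18/5 90/41 -144/205 -18/5 -2 -6 E
3 9/4 5/2 1/8 -9/4 -3 -6 S
4 90/17 18 108/17 -90/17 -3 -5 W
5 45 45 0 -45 -4 -5 N
6 90/13 90/29 -720/377 -90/13 -4 -6 E
final -5 -6 S

n=0: pose=(-1,-5,W); sL=90/17, sR=18; mL=108/17, mR=-90/17; mL+mR=18/17 → advance +1; mR−mL=-198/17 → turn -1·90°
n=1: pose=(-2,-5,N); sL=45, sR=9; mL=-18, mR=-45; mL+mR=-63 → advance -1; mR−mL=-27 → turn -1·90°
n=2: pose=(-2,-6,E); sL=18/5, sR=90/41; mL=-144/205, mR=-18/5; mL+mR=-882/205 → advance -1; mR−mL=-594/205 → turn -1·90°
n=3: pose=(-3,-6,S); sL=9/4, sR=5/2; mL=1/8, mR=-9/4; mL+mR=-17/8 → advance -1; mR−mL=-19/8 → turn -1·90°
n=4: pose=(-3,-5,W); sL=90/17, sR=18; mL=108/17, mR=-90/17; mL+mR=18/17 → advance +1; mR−mL=-198/17 → turn -1·90°
n=5: pose=(-4,-5,N); sL=45, sR=45; mL=0, mR=-45; mL+mR=-45 → advance -1; mR−mL=-45 → turn -1·90°
n=6: pose=(-4,-6,E); sL=90/13, sR=90/29; mL=-720/377, mR=-90/13; mL+mR=-3330/377 → advance -1; mR−mL=-1890/377 → turn -1·90°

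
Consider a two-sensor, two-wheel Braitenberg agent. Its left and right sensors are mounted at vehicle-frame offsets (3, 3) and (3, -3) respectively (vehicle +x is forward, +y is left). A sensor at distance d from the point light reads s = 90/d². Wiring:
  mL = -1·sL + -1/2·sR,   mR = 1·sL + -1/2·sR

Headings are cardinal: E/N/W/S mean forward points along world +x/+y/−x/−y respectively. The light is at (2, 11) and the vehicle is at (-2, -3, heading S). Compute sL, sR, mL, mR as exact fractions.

left sensor world pos  = (1, -6); dL² = 290
right sensor world pos = (-5, -6); dR² = 338
sL = 90/290 = 9/29
sR = 90/338 = 45/169
mL = -1·sL + -1/2·sR = -4347/9802
mR = 1·sL + -1/2·sR = 1737/9802

9/29 45/169 -4347/9802 1737/9802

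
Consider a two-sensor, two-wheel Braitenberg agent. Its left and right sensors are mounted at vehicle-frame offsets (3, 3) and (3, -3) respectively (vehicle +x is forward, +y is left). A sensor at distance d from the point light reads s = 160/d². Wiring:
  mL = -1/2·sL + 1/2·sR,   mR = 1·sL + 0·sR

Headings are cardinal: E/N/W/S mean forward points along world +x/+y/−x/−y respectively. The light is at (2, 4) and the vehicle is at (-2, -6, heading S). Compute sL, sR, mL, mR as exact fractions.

left sensor world pos  = (1, -9); dL² = 170
right sensor world pos = (-5, -9); dR² = 218
sL = 160/170 = 16/17
sR = 160/218 = 80/109
mL = -1/2·sL + 1/2·sR = -192/1853
mR = 1·sL + 0·sR = 16/17

16/17 80/109 -192/1853 16/17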